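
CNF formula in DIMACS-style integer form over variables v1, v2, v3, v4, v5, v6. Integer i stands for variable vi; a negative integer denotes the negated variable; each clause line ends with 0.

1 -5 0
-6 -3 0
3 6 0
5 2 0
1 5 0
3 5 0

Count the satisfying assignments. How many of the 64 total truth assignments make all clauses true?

Case analysis on v5 and v3:
  v5=1, v3=1: remaining (v1,v2,v4,v6) ∈ {(1,0,0,0); (1,0,1,0); (1,1,0,0); (1,1,1,0)} — 4.
  v5=1, v3=0: remaining (v1,v2,v4,v6) ∈ {(1,0,0,1); (1,0,1,1); (1,1,0,1); (1,1,1,1)} — 4.
  v5=0, v3=1: remaining (v1,v2,v4,v6) ∈ {(1,1,0,0); (1,1,1,0)} — 2.
  v5=0, v3=0: a clause becomes empty — 0.
Total: 4 + 4 + 2 + 0 = 10.

10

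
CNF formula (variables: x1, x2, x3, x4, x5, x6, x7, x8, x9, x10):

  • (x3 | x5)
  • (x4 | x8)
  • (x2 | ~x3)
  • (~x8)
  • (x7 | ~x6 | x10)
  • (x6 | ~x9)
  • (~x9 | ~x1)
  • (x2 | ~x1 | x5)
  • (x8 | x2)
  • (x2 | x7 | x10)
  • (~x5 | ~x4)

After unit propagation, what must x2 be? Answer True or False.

Unit clause (~x8) sets x8 = False.
From (x8 | x4) and x8 = False: x4 = True.
From (x2 | x8) and x8 = False: x2 = True.

True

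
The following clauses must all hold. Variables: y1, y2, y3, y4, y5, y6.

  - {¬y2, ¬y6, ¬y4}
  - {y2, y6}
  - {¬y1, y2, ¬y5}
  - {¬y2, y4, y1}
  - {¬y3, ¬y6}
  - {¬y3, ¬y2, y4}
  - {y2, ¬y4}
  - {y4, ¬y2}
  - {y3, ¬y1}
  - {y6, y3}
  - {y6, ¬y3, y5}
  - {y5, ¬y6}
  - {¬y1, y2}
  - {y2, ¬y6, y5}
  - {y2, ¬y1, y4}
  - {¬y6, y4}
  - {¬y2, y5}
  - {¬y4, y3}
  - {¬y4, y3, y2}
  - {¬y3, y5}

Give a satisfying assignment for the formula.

y1 = T  y2 = T  y3 = T  y4 = T  y5 = T  y6 = F

Branch on y1: take y1 = True.
  then y3 is forced to True.
  then y6 is forced to False.
  then y2 is forced to True.
  then y4 is forced to True.
  then y5 is forced to True.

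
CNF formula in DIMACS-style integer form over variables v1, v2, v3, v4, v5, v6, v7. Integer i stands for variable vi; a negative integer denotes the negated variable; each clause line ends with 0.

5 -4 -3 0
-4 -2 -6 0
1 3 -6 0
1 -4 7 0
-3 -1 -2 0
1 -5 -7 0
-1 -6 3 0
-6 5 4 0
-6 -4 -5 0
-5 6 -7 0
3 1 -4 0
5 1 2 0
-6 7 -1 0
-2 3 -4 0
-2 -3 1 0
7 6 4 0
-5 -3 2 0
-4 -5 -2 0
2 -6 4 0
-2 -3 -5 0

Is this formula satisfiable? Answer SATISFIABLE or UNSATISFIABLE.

SATISFIABLE

Try v1 = True.
Set v2 = False and propagate.
Set v3 = True and propagate.
  then v5 is forced to False.
  then v4 is forced to False.
  then v6 is forced to False.
  then v7 is forced to True.
Every clause has at least one true literal under this assignment.
So v1 = 1, v2 = 0, v3 = 1, v4 = 0, v5 = 0, v6 = 0, v7 = 1 is a satisfying assignment.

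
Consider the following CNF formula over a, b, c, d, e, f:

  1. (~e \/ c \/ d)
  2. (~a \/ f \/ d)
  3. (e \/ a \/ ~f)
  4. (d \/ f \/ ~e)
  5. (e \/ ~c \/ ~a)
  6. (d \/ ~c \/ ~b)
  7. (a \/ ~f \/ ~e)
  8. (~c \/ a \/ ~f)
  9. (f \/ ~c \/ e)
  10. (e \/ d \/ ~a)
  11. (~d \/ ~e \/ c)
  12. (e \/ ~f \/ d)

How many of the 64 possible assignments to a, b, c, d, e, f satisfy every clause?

15

Split on e, then d.
  e=1, d=1: b free; 3 ways for (a,c,f) × 2^1 = 6.
  e=1, d=0: remaining (a,b,c,f) ∈ {(1,0,1,1)} — 1.
  e=0, d=1: b free; 3 ways for (a,c,f) × 2^1 = 6.
  e=0, d=0: remaining (a,b,c,f) ∈ {(0,0,0,0); (0,1,0,0)} — 2.
Total: 6 + 1 + 6 + 2 = 15.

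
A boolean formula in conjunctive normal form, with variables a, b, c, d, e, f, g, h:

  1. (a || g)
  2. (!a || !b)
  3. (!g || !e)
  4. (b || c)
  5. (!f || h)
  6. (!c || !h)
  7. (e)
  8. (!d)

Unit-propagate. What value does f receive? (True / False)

False

(e) stands alone — e = True.
(!g || !e): since e = True, the clause reduces to (!g). g = False.
In (a || g), g is now false; a must hold, so a = True.
(!b || !a) with a = True leaves only !b, so b = False.
From (b || c) and b = False: c = True.
In (!c || !h), !c is now false; !h must hold, so h = False.
In (h || !f), h is now false; !f must hold, so f = False.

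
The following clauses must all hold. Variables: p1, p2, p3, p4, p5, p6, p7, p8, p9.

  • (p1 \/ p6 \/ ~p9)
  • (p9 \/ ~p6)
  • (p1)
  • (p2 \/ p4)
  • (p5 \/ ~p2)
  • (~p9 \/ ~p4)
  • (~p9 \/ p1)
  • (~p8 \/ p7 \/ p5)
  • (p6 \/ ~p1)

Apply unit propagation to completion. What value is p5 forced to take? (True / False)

(p1) is a unit clause: p1 = True.
(~p1 \/ p6): since p1 = True, the clause reduces to (p6). p6 = True.
In (p9 \/ ~p6), ~p6 is now false; p9 must hold, so p9 = True.
(~p9 \/ ~p4) with p9 = True leaves only ~p4, so p4 = False.
From (p2 \/ p4) and p4 = False: p2 = True.
From (~p2 \/ p5) and p2 = True: p5 = True.

True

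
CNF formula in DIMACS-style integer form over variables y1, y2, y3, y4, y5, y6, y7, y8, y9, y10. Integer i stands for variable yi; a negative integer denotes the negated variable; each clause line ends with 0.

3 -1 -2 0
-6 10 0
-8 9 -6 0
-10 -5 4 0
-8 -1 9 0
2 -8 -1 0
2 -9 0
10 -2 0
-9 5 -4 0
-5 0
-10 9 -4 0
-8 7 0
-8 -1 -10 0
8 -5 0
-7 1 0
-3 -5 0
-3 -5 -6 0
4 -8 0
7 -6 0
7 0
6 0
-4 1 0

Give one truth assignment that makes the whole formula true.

(¬y5) is a unit clause, so y5 = False.
The clause (y7) is unit: y7 must be True.
The clause (y1) is unit: y1 must be True.
Unit propagation: (y6) forces y6 = True.
The clause (y10) is unit: y10 must be True.
(¬y8) is a unit clause, so y8 = False.
Pure literal: y3 appears only positively; assign y3 = True.
Pure literal: y4 appears only negated; assign y4 = False.
Try y2 = True.
y9 is now unconstrained; take y9 = False.
Every clause has at least one true literal under this assignment.

y1=True, y2=True, y3=True, y4=False, y5=False, y6=True, y7=True, y8=False, y9=False, y10=True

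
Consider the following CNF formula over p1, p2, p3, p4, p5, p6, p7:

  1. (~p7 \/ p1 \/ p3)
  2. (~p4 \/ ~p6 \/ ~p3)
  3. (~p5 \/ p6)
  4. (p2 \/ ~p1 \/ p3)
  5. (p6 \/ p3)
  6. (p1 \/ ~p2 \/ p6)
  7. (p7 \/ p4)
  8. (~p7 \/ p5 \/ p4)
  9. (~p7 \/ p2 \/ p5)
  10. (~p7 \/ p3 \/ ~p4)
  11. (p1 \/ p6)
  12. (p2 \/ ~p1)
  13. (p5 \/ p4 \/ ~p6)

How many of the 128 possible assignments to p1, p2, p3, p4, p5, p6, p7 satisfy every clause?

Split on p6, then p1.
  p6=T, p1=T: remaining (p2,p3,p4,p5,p7) ∈ {(T,F,F,T,T); (T,F,T,F,F); (T,F,T,T,F); (T,T,F,T,T)} — 4.
  p6=T, p1=F: p2 free; 3 ways for (p3,p4,p5,p7) × 2^1 = 6.
  p6=F, p1=T: remaining (p2,p3,p4,p5,p7) ∈ {(T,T,T,F,F); (T,T,T,F,T)} — 2.
  p6=F, p1=F: a clause becomes empty — 0.
Total: 4 + 6 + 2 + 0 = 12.

12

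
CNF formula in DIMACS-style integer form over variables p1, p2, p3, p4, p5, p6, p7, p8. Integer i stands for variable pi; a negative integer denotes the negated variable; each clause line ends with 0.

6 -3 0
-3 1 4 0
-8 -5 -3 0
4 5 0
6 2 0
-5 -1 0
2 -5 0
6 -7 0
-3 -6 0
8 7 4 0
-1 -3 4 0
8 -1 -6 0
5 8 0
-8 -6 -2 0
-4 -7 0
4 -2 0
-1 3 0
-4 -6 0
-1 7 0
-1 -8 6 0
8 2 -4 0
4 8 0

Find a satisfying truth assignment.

p1=0, p2=1, p3=0, p4=1, p5=1, p6=0, p7=0, p8=0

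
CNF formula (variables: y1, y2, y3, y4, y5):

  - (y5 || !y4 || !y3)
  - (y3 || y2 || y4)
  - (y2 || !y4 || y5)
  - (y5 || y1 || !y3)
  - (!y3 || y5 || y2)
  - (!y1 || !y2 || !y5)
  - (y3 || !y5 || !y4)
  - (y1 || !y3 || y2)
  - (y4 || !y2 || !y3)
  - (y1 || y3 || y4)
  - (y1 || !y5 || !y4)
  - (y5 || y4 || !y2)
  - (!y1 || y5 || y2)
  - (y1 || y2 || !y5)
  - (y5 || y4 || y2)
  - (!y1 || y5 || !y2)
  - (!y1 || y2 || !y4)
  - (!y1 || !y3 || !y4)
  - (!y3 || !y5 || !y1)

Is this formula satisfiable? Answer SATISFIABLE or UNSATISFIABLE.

Try y1 = False.
For the remaining variables, y2 = True, y3 = False, y4 = True, y5 = False works.
Every clause has at least one true literal under this assignment.
So y1 = False, y2 = True, y3 = False, y4 = True, y5 = False is a satisfying assignment.

SATISFIABLE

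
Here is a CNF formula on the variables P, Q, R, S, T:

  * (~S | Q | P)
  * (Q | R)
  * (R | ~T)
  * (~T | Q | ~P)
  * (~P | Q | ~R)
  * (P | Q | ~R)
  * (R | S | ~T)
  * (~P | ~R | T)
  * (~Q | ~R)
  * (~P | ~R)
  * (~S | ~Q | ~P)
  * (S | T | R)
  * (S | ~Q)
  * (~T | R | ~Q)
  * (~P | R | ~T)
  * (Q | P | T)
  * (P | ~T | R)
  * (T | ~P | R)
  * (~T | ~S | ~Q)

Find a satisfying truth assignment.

Set P = False and propagate.
Branch on Q: take Q = True.
  then R is forced to False.
  then T is forced to False.
  then S is forced to True.
Check each clause:
  1. (~S | Q | P) — Q is true.
  2. (Q | R) — Q is true.
  3. (R | ~T) — ~T is true.
  4. (Q | ~T | ~P) — Q is true.
  5. (~P | ~R | Q) — Q is true.
  6. (~R | Q | P) — Q is true.
  7. (R | ~T | S) — S is true.
  8. (~R | ~P | T) — ~R is true.
  9. (~Q | ~R) — ~R is true.
  10. (~P | ~R) — ~R is true.
  11. (~P | ~Q | ~S) — ~P is true.
  12. (R | S | T) — S is true.
  13. (~Q | S) — S is true.
  14. (~Q | R | ~T) — ~T is true.
  15. (R | ~P | ~T) — ~T is true.
  16. (Q | T | P) — Q is true.
  17. (R | P | ~T) — ~T is true.
  18. (R | T | ~P) — ~P is true.
  19. (~S | ~T | ~Q) — ~T is true.

P=F, Q=T, R=F, S=T, T=F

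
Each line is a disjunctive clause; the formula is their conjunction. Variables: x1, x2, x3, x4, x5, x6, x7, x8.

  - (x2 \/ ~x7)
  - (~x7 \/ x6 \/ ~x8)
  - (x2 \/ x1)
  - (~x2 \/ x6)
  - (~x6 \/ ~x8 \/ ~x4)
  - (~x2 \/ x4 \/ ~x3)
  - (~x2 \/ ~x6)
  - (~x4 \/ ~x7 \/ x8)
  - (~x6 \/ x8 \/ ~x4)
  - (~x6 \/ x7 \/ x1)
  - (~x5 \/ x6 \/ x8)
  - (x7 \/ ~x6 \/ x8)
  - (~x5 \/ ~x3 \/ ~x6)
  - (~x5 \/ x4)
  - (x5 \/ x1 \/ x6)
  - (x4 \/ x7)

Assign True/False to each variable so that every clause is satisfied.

x1=True, x2=False, x3=True, x4=True, x5=False, x6=False, x7=False, x8=True

Check each clause:
  1. (~x7 \/ x2) — ~x7 is true.
  2. (x6 \/ ~x7 \/ ~x8) — ~x7 is true.
  3. (x1 \/ x2) — x1 is true.
  4. (~x2 \/ x6) — ~x2 is true.
  5. (~x4 \/ ~x8 \/ ~x6) — ~x6 is true.
  6. (~x2 \/ ~x3 \/ x4) — x4 is true.
  7. (~x6 \/ ~x2) — ~x6 is true.
  8. (~x7 \/ ~x4 \/ x8) — x8 is true.
  9. (~x4 \/ x8 \/ ~x6) — x8 is true.
  10. (x1 \/ x7 \/ ~x6) — x1 is true.
  11. (x8 \/ x6 \/ ~x5) — x8 is true.
  12. (x7 \/ ~x6 \/ x8) — x8 is true.
  13. (~x6 \/ ~x3 \/ ~x5) — ~x6 is true.
  14. (x4 \/ ~x5) — ~x5 is true.
  15. (x5 \/ x1 \/ x6) — x1 is true.
  16. (x7 \/ x4) — x4 is true.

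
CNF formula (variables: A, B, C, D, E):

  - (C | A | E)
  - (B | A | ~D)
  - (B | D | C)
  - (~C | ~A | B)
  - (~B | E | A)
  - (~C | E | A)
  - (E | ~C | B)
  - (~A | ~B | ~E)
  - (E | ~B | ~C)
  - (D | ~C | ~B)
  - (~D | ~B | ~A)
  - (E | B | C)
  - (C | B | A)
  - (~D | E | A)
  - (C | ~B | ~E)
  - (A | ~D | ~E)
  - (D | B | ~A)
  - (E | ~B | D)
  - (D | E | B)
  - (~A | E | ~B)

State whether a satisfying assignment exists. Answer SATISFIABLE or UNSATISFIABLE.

Branch on A: take A = False.
Set B = False and propagate.
  then D is forced to False.
  then C is forced to True.
  then E is forced to True.
Every clause has at least one true literal under this assignment.
So A=F, B=F, C=T, D=F, E=T is a satisfying assignment.

SATISFIABLE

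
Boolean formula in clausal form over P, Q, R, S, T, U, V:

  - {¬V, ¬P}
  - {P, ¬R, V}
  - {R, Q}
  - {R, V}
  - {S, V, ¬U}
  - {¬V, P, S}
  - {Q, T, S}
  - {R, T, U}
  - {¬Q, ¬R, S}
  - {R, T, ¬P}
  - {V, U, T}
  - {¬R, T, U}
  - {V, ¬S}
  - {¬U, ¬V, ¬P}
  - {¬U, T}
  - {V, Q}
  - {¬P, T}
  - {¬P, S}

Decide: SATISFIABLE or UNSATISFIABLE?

T occurs only positively in the remaining clauses — set T = True.
Try P = False.
The remaining clauses are satisfied by Q = True, R = False, S = True, U = True, V = True.
Every clause has at least one true literal under this assignment.
So P=False, Q=True, R=False, S=True, T=True, U=True, V=True is a satisfying assignment.

SATISFIABLE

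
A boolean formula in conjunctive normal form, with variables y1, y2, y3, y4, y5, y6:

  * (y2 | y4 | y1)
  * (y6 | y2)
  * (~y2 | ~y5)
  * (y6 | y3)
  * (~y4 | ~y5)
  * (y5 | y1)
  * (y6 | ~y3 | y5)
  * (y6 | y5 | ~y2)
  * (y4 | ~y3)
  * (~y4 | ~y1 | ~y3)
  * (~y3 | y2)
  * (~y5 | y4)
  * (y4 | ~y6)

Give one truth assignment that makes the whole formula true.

y1 = T, y2 = T, y3 = F, y4 = T, y5 = F, y6 = T

Try y1 = True.
The remaining clauses are satisfied by y2 = True, y3 = False, y4 = True, y5 = False, y6 = True.
Every clause has at least one true literal under this assignment.
Check each clause:
  1. (y4 | y1 | y2) — y1 is true.
  2. (y2 | y6) — y2 is true.
  3. (~y5 | ~y2) — ~y5 is true.
  4. (y6 | y3) — y6 is true.
  5. (~y5 | ~y4) — ~y5 is true.
  6. (y5 | y1) — y1 is true.
  7. (y5 | y6 | ~y3) — ~y3 is true.
  8. (y6 | y5 | ~y2) — y6 is true.
  9. (y4 | ~y3) — y4 is true.
  10. (~y1 | ~y3 | ~y4) — ~y3 is true.
  11. (y2 | ~y3) — y2 is true.
  12. (~y5 | y4) — ~y5 is true.
  13. (y4 | ~y6) — y4 is true.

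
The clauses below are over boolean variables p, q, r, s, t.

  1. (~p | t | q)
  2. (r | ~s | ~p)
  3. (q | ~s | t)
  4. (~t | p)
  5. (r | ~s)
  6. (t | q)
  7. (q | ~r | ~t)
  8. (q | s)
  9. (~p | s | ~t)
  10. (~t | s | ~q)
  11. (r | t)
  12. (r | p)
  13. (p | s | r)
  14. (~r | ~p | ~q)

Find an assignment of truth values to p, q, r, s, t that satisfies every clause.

Branch on p: take p = False.
  then t is forced to False.
  then q is forced to True.
  then r is forced to True.
s is now unconstrained; take s = True.

p=0, q=1, r=1, s=1, t=0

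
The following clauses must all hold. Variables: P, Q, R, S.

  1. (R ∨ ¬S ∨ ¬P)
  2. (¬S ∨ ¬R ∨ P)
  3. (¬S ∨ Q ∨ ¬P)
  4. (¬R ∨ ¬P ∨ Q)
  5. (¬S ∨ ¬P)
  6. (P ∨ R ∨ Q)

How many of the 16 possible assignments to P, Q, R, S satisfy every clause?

7

Case analysis on P and R:
  P=1, R=1: remaining (Q,S) ∈ {(1,0)} — 1.
  P=1, R=0: remaining (Q,S) ∈ {(0,0); (1,0)} — 2.
  P=0, R=1: remaining (Q,S) ∈ {(0,0); (1,0)} — 2.
  P=0, R=0: remaining (Q,S) ∈ {(1,0); (1,1)} — 2.
Total: 1 + 2 + 2 + 2 = 7.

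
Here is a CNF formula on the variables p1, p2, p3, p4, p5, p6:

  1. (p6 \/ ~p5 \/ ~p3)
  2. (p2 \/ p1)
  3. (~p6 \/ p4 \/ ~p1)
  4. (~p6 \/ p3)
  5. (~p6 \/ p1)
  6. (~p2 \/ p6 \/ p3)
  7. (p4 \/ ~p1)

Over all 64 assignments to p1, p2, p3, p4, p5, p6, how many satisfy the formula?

10

Split on p6, then p1.
  p6=T, p1=T: remaining (p2,p3,p4,p5) ∈ {(F,T,T,F); (F,T,T,T); (T,T,T,F); (T,T,T,T)} — 4.
  p6=T, p1=F: a clause becomes empty — 0.
  p6=F, p1=T: remaining (p2,p3,p4,p5) ∈ {(F,F,T,F); (F,F,T,T); (F,T,T,F); (T,T,T,F)} — 4.
  p6=F, p1=F: remaining (p2,p3,p4,p5) ∈ {(T,T,F,F); (T,T,T,F)} — 2.
Total: 4 + 0 + 4 + 2 = 10.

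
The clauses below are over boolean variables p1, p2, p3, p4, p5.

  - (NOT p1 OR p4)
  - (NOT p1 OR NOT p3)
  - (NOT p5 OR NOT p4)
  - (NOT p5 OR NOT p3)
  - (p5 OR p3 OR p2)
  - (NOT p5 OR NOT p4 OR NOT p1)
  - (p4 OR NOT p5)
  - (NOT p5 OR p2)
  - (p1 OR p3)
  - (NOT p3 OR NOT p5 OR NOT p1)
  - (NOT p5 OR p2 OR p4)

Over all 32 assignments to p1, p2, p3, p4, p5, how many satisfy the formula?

Satisfying assignments:
  p1=0 p2=0 p3=1 p4=0 p5=0
  p1=0 p2=0 p3=1 p4=1 p5=0
  p1=0 p2=1 p3=1 p4=0 p5=0
  p1=0 p2=1 p3=1 p4=1 p5=0
  p1=1 p2=1 p3=0 p4=1 p5=0
Count: 5.

5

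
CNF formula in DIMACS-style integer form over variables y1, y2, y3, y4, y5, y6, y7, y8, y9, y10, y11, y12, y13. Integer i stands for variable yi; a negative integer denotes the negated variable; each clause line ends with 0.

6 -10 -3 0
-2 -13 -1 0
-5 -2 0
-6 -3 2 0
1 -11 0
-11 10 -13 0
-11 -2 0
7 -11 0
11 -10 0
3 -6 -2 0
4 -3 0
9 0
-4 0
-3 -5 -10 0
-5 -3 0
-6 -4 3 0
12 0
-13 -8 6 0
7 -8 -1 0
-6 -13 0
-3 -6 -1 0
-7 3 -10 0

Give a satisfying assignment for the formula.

y1=1, y2=0, y3=0, y4=0, y5=1, y6=1, y7=0, y8=0, y9=1, y10=0, y11=0, y12=1, y13=0

Unit propagation: (y9) forces y9 = True.
(~y4) is a unit clause, so y4 = False.
Unit propagation: (~y3) forces y3 = False.
Unit propagation: (y12) forces y12 = True.
y2 occurs only negated in the remaining clauses — set y2 = False.
y8 occurs only negated in the remaining clauses — set y8 = False.
Try y1 = True.
Branch on y6: take y6 = True.
  then y13 is forced to False.
For the remaining variables, y5 = True, y7 = False, y10 = False, y11 = False works.
Every clause has at least one true literal under this assignment.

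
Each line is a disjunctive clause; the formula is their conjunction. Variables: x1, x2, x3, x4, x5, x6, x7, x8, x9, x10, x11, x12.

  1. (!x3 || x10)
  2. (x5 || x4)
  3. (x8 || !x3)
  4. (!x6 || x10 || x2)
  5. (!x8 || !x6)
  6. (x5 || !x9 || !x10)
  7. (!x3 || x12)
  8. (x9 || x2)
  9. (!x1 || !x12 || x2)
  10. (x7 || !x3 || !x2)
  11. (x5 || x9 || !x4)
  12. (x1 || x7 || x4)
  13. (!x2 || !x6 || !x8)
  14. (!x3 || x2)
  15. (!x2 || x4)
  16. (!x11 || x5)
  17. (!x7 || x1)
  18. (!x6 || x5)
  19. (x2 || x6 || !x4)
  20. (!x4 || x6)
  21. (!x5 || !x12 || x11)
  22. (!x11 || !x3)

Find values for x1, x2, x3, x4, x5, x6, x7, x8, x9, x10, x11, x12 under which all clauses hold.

Pure literal: x3 appears only negated; assign x3 = False.
Branch on x1: take x1 = True.
For the remaining variables, x2 = True, x4 = True, x5 = True, x6 = True, x7 = False, x8 = False, x9 = False, x10 = True, x11 = True, x12 = True works.

x1=True, x2=True, x3=False, x4=True, x5=True, x6=True, x7=False, x8=False, x9=False, x10=True, x11=True, x12=True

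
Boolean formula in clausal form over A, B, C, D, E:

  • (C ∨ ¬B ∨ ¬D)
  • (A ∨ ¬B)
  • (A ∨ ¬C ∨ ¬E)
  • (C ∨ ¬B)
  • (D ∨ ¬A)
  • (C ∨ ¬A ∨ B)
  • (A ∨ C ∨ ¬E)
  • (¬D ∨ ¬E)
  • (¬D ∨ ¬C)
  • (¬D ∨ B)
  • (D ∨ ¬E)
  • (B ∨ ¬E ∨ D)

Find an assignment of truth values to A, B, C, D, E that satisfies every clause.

Pure literal: E appears only negated; assign E = False.
Branch on A: take A = False.
  then B is forced to False.
  then D is forced to False.
C is now unconstrained; take C = False.
Every clause has at least one true literal under this assignment.

A=0, B=0, C=0, D=0, E=0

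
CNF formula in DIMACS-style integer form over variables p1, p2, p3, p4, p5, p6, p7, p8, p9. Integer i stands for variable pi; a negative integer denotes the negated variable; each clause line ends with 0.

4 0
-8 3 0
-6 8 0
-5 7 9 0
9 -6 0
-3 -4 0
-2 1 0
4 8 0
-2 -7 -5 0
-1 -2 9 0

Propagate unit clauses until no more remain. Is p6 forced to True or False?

False

(p4) is a unit clause: p4 = True.
(~p4 \/ ~p3) with p4 = True leaves only ~p3, so p3 = False.
(~p8 \/ p3): since p3 = False, the clause reduces to (~p8). p8 = False.
In (~p6 \/ p8), p8 is now false; ~p6 must hold, so p6 = False.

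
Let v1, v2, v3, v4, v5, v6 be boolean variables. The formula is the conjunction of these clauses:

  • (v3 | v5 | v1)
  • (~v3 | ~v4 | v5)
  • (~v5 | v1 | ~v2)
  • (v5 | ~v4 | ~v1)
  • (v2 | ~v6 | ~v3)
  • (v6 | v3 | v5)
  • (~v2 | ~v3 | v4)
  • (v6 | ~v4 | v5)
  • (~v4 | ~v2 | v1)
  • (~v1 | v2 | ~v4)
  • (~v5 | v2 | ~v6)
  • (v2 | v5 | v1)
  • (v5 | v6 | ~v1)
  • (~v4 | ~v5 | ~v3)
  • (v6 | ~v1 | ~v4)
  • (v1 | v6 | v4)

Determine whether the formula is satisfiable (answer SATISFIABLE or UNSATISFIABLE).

Set v1 = True and propagate.
Try v2 = True.
Branch on v3: take v3 = False.
The remaining clauses are satisfied by v4 = False, v5 = True, v6 = True.
So v1 = 1, v2 = 1, v3 = 0, v4 = 0, v5 = 1, v6 = 1 is a satisfying assignment.

SATISFIABLE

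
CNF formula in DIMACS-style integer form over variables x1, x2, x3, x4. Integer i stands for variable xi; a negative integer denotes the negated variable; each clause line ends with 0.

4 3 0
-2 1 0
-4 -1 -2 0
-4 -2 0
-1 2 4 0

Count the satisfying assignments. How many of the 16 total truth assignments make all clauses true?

6

Satisfying assignments:
  x1=F x2=F x3=F x4=T
  x1=F x2=F x3=T x4=F
  x1=F x2=F x3=T x4=T
  x1=T x2=F x3=F x4=T
  x1=T x2=F x3=T x4=T
  x1=T x2=T x3=T x4=F
Count: 6.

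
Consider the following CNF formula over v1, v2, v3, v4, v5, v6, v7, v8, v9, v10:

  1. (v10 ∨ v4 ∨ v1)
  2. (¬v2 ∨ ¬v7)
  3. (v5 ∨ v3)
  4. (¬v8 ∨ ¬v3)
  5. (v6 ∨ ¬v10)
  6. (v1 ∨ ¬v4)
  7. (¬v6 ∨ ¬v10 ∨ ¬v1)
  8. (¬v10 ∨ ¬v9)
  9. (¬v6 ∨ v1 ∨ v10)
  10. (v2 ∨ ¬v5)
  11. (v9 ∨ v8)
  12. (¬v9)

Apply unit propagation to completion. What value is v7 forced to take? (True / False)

Unit clause (¬v9) sets v9 = False.
In (v8 ∨ v9), v9 is now false; v8 must hold, so v8 = True.
(¬v3 ∨ ¬v8) with v8 = True leaves only ¬v3, so v3 = False.
(v5 ∨ v3): since v3 = False, the clause reduces to (v5). v5 = True.
From (¬v5 ∨ v2) and v5 = True: v2 = True.
(¬v2 ∨ ¬v7): since v2 = True, the clause reduces to (¬v7). v7 = False.

False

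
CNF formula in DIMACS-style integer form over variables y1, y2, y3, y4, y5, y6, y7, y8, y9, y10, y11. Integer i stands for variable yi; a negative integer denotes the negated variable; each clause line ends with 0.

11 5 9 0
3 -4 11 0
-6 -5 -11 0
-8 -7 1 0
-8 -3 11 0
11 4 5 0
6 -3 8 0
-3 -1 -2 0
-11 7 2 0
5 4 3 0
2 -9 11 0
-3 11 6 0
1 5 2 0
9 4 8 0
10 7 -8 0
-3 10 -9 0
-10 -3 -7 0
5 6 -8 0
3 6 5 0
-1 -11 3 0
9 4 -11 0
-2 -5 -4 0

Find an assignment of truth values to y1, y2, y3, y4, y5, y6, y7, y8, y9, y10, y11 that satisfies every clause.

y1=False  y2=False  y3=False  y4=False  y5=True  y6=True  y7=False  y8=True  y9=False  y10=True  y11=False

Check each clause:
  1. (y5 OR y9 OR y11) — y5 is true.
  2. (NOT y4 OR y3 OR y11) — NOT y4 is true.
  3. (NOT y5 OR NOT y11 OR NOT y6) — NOT y11 is true.
  4. (y1 OR NOT y8 OR NOT y7) — NOT y7 is true.
  5. (y11 OR NOT y8 OR NOT y3) — NOT y3 is true.
  6. (y4 OR y5 OR y11) — y5 is true.
  7. (y8 OR y6 OR NOT y3) — y8 is true.
  8. (NOT y2 OR NOT y1 OR NOT y3) — NOT y3 is true.
  9. (y7 OR y2 OR NOT y11) — NOT y11 is true.
  10. (y4 OR y5 OR y3) — y5 is true.
  11. (NOT y9 OR y2 OR y11) — NOT y9 is true.
  12. (y6 OR NOT y3 OR y11) — NOT y3 is true.
  13. (y2 OR y5 OR y1) — y5 is true.
  14. (y8 OR y4 OR y9) — y8 is true.
  15. (NOT y8 OR y7 OR y10) — y10 is true.
  16. (y10 OR NOT y3 OR NOT y9) — y10 is true.
  17. (NOT y7 OR NOT y10 OR NOT y3) — NOT y7 is true.
  18. (y6 OR y5 OR NOT y8) — y5 is true.
  19. (y5 OR y6 OR y3) — y5 is true.
  20. (NOT y11 OR NOT y1 OR y3) — NOT y11 is true.
  21. (y4 OR NOT y11 OR y9) — NOT y11 is true.
  22. (NOT y4 OR NOT y5 OR NOT y2) — NOT y4 is true.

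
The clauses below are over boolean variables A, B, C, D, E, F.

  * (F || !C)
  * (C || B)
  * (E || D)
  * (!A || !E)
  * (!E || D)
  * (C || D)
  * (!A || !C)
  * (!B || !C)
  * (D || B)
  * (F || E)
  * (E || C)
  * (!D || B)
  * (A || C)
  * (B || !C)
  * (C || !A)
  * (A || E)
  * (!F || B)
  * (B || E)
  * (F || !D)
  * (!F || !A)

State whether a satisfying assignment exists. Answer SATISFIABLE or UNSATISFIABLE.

UNSATISFIABLE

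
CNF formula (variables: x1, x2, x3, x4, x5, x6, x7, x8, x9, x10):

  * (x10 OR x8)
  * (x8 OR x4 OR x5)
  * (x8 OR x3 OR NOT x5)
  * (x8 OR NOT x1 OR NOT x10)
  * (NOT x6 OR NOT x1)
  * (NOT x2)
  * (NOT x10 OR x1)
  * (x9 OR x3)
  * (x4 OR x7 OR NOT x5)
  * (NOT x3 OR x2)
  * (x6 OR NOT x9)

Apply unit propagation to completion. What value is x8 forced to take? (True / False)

Unit clause (NOT x2) sets x2 = False.
In (NOT x3 OR x2), x2 is now false; NOT x3 must hold, so x3 = False.
(x9 OR x3) with x3 = False leaves only x9, so x9 = True.
In (NOT x9 OR x6), NOT x9 is now false; x6 must hold, so x6 = True.
(NOT x1 OR NOT x6) with x6 = True leaves only NOT x1, so x1 = False.
(NOT x10 OR x1): since x1 = False, the clause reduces to (NOT x10). x10 = False.
(x8 OR x10) with x10 = False leaves only x8, so x8 = True.

True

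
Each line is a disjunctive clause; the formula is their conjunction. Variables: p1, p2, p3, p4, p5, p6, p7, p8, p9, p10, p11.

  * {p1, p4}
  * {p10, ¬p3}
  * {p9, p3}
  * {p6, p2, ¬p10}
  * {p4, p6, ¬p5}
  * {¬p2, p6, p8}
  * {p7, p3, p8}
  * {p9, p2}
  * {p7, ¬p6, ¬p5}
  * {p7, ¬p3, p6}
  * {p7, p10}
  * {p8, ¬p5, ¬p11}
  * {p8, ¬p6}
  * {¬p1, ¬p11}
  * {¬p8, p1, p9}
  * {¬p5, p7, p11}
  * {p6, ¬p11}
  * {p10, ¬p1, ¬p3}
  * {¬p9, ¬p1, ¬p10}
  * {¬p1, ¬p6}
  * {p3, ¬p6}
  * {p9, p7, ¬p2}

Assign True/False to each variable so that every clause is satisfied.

p1=F, p2=T, p3=T, p4=T, p5=F, p6=T, p7=T, p8=T, p9=T, p10=T, p11=T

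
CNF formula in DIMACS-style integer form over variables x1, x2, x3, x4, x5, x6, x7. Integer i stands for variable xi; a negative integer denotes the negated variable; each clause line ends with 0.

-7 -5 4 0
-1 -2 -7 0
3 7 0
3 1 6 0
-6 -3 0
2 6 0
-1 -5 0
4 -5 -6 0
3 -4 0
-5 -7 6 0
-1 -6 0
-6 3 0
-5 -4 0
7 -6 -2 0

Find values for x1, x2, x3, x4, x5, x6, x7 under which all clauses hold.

Pure literal: x5 appears only negated; assign x5 = False.
Branch on x1: take x1 = False.
The remaining clauses are satisfied by x2 = True, x3 = True, x4 = False, x6 = False, x7 = True.
Every clause has at least one true literal under this assignment.

x1=0, x2=1, x3=1, x4=0, x5=0, x6=0, x7=1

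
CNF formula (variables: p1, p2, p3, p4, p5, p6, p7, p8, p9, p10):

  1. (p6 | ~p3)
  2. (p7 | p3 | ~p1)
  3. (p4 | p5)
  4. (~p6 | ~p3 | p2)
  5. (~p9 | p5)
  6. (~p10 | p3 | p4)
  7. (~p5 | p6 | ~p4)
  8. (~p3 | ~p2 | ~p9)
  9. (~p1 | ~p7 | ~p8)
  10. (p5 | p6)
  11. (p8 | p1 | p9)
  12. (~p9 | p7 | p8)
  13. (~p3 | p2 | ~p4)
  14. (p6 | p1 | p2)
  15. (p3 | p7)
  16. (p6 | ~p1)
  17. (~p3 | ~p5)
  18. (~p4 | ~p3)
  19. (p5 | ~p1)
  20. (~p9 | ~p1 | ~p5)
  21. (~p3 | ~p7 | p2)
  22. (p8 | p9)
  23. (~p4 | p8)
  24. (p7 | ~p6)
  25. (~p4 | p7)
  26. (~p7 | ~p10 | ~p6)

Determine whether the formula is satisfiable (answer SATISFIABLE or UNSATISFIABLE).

SATISFIABLE

p10 occurs only negated in the remaining clauses — set p10 = False.
Try p1 = False.
Try p2 = False.
  then p6 is forced to True.
  then p3 is forced to False.
  then p7 is forced to True.
Try p4 = False.
  then p5 is forced to True.
For the remaining variables, p8 = True, p9 = True works.
So p1 = False  p2 = False  p3 = False  p4 = False  p5 = True  p6 = True  p7 = True  p8 = True  p9 = True  p10 = False is a satisfying assignment.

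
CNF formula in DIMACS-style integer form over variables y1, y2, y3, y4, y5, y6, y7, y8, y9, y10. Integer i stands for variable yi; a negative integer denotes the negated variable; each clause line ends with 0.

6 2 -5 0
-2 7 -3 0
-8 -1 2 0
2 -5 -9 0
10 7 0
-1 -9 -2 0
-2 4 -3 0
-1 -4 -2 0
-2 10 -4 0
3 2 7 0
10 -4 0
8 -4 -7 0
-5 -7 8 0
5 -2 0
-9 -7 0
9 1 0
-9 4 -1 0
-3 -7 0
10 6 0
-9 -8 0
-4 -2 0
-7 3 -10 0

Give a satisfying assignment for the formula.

y1=T, y2=F, y3=T, y4=F, y5=F, y6=F, y7=F, y8=F, y9=F, y10=T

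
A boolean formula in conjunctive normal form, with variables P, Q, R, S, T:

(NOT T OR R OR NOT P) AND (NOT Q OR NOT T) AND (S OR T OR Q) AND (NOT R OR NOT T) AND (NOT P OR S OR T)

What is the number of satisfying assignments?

Case analysis on T and P:
  T=T, P=T: a clause becomes empty — 0.
  T=T, P=F: remaining (Q,R,S) ∈ {(F,F,F); (F,F,T)} — 2.
  T=F, P=T: remaining (Q,R,S) ∈ {(F,F,T); (F,T,T); (T,F,T); (T,T,T)} — 4.
  T=F, P=F: R free; 3 ways for (Q,S) × 2^1 = 6.
Total: 0 + 2 + 4 + 6 = 12.

12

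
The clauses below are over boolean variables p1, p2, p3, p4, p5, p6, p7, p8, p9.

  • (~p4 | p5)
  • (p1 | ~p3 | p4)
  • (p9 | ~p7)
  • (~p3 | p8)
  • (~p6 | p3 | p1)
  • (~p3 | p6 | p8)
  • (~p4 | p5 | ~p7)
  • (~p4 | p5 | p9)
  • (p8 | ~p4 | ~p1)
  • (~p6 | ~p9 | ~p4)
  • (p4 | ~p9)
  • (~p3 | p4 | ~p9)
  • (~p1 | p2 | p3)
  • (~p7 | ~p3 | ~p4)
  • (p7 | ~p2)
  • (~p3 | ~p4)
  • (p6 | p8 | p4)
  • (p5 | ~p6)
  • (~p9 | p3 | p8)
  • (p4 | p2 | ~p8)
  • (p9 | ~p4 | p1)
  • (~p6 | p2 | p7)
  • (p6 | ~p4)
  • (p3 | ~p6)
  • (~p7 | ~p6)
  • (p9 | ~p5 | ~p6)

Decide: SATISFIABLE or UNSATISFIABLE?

p4 = True:
  propagation gives p5=True, p3=False, p6=True; an empty clause results — contradiction.
p4 = False:
  propagation gives p9=False, p7=False, p2=False, p8=False; an empty clause results — contradiction.
Every branch closes, so no satisfying assignment exists.

UNSATISFIABLE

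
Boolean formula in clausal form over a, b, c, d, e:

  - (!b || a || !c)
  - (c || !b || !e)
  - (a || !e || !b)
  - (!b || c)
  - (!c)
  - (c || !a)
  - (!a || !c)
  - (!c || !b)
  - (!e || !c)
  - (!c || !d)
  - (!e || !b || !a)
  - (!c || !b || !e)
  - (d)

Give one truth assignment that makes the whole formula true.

(!c) is a unit clause, so c = False.
(!b) is a unit clause, so b = False.
(!a) is a unit clause, so a = False.
(d) is a unit clause, so d = True.
e is now unconstrained; take e = True.
Every clause has at least one true literal under this assignment.

a = 0, b = 0, c = 0, d = 1, e = 1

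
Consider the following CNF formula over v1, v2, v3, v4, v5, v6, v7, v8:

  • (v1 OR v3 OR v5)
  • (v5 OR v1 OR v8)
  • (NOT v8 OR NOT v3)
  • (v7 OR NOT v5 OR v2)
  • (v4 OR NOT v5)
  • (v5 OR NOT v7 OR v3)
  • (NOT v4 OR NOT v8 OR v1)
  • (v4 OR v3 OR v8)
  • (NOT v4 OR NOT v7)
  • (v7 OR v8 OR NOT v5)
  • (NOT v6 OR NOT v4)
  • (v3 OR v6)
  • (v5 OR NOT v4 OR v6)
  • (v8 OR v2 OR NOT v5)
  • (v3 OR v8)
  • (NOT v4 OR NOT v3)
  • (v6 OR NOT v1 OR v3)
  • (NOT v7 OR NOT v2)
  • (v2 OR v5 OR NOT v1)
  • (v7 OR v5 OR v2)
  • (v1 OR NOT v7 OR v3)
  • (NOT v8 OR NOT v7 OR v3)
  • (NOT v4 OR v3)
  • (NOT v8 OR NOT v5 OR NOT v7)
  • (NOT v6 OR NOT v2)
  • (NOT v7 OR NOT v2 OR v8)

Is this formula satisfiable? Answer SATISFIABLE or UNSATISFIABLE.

SATISFIABLE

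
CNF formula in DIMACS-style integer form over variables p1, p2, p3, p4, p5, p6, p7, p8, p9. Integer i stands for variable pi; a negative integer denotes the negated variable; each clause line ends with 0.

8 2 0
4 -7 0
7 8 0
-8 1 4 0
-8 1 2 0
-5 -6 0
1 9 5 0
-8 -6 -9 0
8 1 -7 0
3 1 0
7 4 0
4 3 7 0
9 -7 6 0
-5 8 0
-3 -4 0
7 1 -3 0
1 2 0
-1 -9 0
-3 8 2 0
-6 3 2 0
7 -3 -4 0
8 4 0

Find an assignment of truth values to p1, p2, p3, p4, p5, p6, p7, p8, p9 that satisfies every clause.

Set p1 = True and propagate.
  then p9 is forced to False.
For the remaining variables, p2 = False, p3 = False, p4 = True, p5 = False, p6 = False, p7 = False, p8 = True works.
Every clause has at least one true literal under this assignment.

p1=1, p2=0, p3=0, p4=1, p5=0, p6=0, p7=0, p8=1, p9=0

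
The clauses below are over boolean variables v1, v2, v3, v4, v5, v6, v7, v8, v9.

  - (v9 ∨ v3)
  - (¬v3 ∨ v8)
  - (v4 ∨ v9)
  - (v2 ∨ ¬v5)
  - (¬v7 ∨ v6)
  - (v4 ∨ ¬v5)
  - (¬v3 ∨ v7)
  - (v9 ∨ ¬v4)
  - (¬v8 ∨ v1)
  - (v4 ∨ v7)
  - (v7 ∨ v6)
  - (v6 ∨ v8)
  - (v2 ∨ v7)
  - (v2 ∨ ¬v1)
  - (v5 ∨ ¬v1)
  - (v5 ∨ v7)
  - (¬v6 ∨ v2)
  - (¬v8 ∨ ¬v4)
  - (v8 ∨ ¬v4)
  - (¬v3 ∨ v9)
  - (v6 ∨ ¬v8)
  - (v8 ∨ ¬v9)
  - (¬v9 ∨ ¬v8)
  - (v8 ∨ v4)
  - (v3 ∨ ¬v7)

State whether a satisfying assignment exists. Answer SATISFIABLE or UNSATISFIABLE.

UNSATISFIABLE

v8 = True:
  propagation gives v1=True, v2=True, v5=True, v4=True; an empty clause results — contradiction.
v8 = False:
  propagation gives v3=False, v9=True; an empty clause results — contradiction.
Every branch closes, so no satisfying assignment exists.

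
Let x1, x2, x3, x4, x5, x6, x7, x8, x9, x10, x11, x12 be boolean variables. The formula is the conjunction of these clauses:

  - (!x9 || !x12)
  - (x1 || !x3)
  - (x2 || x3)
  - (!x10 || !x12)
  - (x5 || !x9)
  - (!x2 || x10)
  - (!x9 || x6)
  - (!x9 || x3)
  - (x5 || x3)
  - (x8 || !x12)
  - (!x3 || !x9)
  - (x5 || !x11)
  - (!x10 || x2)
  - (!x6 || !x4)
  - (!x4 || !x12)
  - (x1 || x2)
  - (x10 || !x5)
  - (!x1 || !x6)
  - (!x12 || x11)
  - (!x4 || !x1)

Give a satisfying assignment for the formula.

x1 = False, x2 = True, x3 = False, x4 = False, x5 = True, x6 = False, x7 = False, x8 = False, x9 = False, x10 = True, x11 = True, x12 = False

Check each clause:
  1. (!x12 || !x9) — !x12 is true.
  2. (x1 || !x3) — !x3 is true.
  3. (x3 || x2) — x2 is true.
  4. (!x10 || !x12) — !x12 is true.
  5. (x5 || !x9) — x5 is true.
  6. (x10 || !x2) — x10 is true.
  7. (x6 || !x9) — !x9 is true.
  8. (!x9 || x3) — !x9 is true.
  9. (x5 || x3) — x5 is true.
  10. (x8 || !x12) — !x12 is true.
  11. (!x3 || !x9) — !x3 is true.
  12. (!x11 || x5) — x5 is true.
  13. (x2 || !x10) — x2 is true.
  14. (!x4 || !x6) — !x6 is true.
  15. (!x12 || !x4) — !x4 is true.
  16. (x2 || x1) — x2 is true.
  17. (!x5 || x10) — x10 is true.
  18. (!x1 || !x6) — !x6 is true.
  19. (x11 || !x12) — x11 is true.
  20. (!x4 || !x1) — !x4 is true.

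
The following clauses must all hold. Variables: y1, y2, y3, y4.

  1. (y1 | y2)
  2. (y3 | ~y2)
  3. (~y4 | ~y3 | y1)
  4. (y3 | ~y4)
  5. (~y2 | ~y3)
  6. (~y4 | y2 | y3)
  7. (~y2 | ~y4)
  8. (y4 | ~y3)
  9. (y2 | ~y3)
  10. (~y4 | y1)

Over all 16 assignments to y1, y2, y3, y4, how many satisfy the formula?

1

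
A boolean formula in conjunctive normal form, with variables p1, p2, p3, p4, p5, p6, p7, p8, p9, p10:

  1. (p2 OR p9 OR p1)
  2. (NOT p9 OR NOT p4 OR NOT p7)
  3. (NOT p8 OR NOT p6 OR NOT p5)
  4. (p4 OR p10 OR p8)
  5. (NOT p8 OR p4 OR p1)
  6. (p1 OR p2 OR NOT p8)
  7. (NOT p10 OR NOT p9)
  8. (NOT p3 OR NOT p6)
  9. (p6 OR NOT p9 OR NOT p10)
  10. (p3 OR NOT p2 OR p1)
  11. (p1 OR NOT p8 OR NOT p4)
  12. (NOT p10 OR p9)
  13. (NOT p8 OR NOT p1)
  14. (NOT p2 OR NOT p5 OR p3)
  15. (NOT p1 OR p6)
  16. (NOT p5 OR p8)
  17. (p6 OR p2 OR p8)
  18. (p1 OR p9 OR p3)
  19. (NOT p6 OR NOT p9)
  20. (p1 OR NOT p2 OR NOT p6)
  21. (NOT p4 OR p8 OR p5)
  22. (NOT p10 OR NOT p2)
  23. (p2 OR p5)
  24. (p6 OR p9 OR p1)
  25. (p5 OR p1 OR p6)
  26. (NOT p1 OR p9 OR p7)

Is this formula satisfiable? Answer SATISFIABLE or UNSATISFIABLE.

UNSATISFIABLE

p1 = True:
  propagation gives p8=False, p6=True, p3=False, p5=False; an empty clause results — contradiction.
p1 = False:
  p2 = True:
    propagation gives p3=True, p6=False, p10=False, p9=True; an empty clause results — contradiction.
  p2 = False:
    propagation gives p9=True, p8=False, p10=False, p4=True; an empty clause results — contradiction.
Every branch closes, so no satisfying assignment exists.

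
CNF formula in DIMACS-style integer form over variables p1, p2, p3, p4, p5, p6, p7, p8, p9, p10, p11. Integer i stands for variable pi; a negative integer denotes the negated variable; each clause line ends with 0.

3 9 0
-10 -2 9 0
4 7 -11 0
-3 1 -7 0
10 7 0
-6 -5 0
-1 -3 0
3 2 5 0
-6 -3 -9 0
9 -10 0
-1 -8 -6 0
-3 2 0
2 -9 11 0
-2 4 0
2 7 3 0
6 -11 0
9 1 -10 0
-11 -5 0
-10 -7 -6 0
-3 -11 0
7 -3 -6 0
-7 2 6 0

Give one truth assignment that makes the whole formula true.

p4 occurs only positively in the remaining clauses — set p4 = True.
Branch on p1: take p1 = True.
  then p3 is forced to False.
  then p9 is forced to True.
Branch on p2: take p2 = True.
For the remaining variables, p5 = False, p6 = False, p7 = True, p8 = True, p10 = True, p11 = False works.
Check each clause:
  1. (p9 | p3) — p9 is true.
  2. (~p2 | p9 | ~p10) — p9 is true.
  3. (p4 | ~p11 | p7) — p4 is true.
  4. (~p7 | p1 | ~p3) — ~p3 is true.
  5. (p7 | p10) — p10 is true.
  6. (~p5 | ~p6) — ~p6 is true.
  7. (~p1 | ~p3) — ~p3 is true.
  8. (p5 | p2 | p3) — p2 is true.
  9. (~p9 | ~p3 | ~p6) — ~p6 is true.
  10. (p9 | ~p10) — p9 is true.
  11. (~p8 | ~p1 | ~p6) — ~p6 is true.
  12. (p2 | ~p3) — p2 is true.
  13. (p2 | p11 | ~p9) — p2 is true.
  14. (~p2 | p4) — p4 is true.
  15. (p7 | p3 | p2) — p2 is true.
  16. (p6 | ~p11) — ~p11 is true.
  17. (~p10 | p9 | p1) — p1 is true.
  18. (~p11 | ~p5) — ~p5 is true.
  19. (~p10 | ~p6 | ~p7) — ~p6 is true.
  20. (~p11 | ~p3) — ~p11 is true.
  21. (p7 | ~p3 | ~p6) — ~p6 is true.
  22. (p6 | ~p7 | p2) — p2 is true.

p1=T, p2=T, p3=F, p4=T, p5=F, p6=F, p7=T, p8=T, p9=T, p10=T, p11=F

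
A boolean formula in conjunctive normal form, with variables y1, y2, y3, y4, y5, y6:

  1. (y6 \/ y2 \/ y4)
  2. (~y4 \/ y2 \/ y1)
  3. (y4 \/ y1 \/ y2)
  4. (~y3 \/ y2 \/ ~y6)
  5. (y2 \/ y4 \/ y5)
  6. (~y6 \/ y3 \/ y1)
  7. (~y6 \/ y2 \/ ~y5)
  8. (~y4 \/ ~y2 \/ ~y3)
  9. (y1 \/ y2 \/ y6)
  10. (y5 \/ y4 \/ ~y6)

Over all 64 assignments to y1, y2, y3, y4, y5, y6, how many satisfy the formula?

Split on y2, then y4.
  y2=1, y4=1: y5 free; 3 ways for (y1,y3,y6) × 2^1 = 6.
  y2=1, y4=0: 11 of the 16 assignments to (y1,y3,y5,y6) work.
  y2=0, y4=1: 5 of the 16 assignments to (y1,y3,y5,y6) work.
  y2=0, y4=0: a clause becomes empty — 0.
Total: 6 + 11 + 5 + 0 = 22.

22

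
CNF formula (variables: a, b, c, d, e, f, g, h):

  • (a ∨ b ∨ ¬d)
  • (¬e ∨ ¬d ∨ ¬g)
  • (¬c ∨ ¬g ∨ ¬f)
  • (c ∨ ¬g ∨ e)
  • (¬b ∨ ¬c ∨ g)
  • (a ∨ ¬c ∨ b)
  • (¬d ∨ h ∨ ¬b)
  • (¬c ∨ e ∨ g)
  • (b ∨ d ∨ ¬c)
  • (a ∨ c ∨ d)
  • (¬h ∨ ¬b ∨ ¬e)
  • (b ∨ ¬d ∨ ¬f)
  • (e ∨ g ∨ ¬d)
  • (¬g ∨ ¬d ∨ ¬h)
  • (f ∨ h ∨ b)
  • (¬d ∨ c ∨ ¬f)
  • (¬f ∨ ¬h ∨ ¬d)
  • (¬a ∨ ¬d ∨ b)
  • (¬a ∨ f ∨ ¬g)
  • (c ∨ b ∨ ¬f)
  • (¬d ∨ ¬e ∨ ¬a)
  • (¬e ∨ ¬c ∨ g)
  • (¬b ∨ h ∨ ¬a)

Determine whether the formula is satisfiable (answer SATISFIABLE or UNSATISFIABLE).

Try a = True.
Set b = True and propagate.
  then h is forced to True.
  then e is forced to False.
Set c = False and propagate.
  then g is forced to False.
  then d is forced to False.
f is now unconstrained; take f = True.
So a=T, b=T, c=F, d=F, e=F, f=T, g=F, h=T is a satisfying assignment.

SATISFIABLE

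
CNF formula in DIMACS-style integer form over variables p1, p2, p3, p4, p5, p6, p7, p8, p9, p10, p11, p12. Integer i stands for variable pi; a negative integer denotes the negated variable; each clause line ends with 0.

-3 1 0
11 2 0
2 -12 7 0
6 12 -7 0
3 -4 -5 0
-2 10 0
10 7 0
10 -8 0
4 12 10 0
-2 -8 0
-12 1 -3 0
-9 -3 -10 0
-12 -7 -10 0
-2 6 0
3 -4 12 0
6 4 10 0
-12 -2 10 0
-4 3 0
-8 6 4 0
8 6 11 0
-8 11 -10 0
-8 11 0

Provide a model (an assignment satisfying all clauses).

p1 = 0, p2 = 1, p3 = 0, p4 = 0, p5 = 0, p6 = 1, p7 = 0, p8 = 0, p9 = 0, p10 = 1, p11 = 1, p12 = 0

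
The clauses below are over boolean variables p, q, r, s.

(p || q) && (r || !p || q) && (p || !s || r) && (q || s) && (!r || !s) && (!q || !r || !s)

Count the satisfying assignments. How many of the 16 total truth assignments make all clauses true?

Satisfying assignments:
  p=0 q=1 r=0 s=0
  p=0 q=1 r=1 s=0
  p=1 q=1 r=0 s=0
  p=1 q=1 r=0 s=1
  p=1 q=1 r=1 s=0
That's 5 in total.

5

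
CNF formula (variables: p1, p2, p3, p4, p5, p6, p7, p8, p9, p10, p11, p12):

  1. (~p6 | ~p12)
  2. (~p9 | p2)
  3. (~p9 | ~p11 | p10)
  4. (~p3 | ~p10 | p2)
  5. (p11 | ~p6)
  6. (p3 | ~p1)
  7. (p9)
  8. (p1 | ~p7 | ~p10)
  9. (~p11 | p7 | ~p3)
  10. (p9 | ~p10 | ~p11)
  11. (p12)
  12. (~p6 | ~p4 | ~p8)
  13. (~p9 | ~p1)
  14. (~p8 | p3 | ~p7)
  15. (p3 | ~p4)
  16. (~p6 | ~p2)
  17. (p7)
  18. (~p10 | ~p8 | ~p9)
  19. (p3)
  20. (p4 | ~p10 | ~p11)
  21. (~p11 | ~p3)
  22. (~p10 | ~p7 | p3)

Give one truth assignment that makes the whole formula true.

(p9) is a unit clause, so p9 = True.
The clause (p2) is unit: p2 must be True.
(p12) is a unit clause, so p12 = True.
Unit propagation: (~p6) forces p6 = False.
Unit propagation: (~p1) forces p1 = False.
The clause (p7) is unit: p7 must be True.
The clause (~p10) is unit: p10 must be False.
(~p11) is a unit clause, so p11 = False.
(p3) is a unit clause, so p3 = True.
p4, p5, p8 are now unconstrained; take p4 = True, p5 = True, p8 = True.

p1=F, p2=T, p3=T, p4=T, p5=T, p6=F, p7=T, p8=T, p9=T, p10=F, p11=F, p12=T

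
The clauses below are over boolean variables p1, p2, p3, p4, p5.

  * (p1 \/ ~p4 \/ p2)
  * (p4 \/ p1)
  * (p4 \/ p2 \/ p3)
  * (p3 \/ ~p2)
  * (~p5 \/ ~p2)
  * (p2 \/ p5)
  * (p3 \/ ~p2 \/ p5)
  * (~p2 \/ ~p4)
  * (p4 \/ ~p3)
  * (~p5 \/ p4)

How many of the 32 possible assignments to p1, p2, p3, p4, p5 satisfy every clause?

2

Satisfying assignments:
  p1=T p2=F p3=F p4=T p5=T
  p1=T p2=F p3=T p4=T p5=T
That's 2 in total.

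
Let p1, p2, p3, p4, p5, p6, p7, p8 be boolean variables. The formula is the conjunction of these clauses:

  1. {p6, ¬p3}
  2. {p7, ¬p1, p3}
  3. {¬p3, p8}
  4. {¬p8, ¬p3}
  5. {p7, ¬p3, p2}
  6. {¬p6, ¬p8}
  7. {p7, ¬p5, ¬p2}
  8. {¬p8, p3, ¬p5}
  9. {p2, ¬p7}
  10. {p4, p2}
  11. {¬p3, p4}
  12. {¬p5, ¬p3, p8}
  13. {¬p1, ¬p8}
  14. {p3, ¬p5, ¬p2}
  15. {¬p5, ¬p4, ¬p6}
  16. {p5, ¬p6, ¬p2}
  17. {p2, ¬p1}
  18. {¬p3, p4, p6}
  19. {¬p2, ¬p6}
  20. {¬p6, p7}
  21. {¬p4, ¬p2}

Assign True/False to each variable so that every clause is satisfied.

p1 = 0, p2 = 0, p3 = 0, p4 = 1, p5 = 0, p6 = 0, p7 = 0, p8 = 1

p1 occurs only negated in the remaining clauses — set p1 = False.
Branch on p2: take p2 = False.
  then p7 is forced to False.
  then p3 is forced to False.
  then p4 is forced to True.
  then p6 is forced to False.
The remaining clauses are satisfied by p5 = False, p8 = True.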